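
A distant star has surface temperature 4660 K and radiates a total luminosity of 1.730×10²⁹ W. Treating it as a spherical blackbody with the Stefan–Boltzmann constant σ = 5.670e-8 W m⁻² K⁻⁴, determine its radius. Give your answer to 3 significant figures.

L = 4πR²σT⁴ ⇒ R = √(L/(4πσT⁴)).
σT⁴ = 2.67379×10⁷ W/m², so R = √(1.730×10²⁹/(4π×2.67379×10⁷)) = 2.27×10¹⁰ m.

R ≈ 2.27×10¹⁰ m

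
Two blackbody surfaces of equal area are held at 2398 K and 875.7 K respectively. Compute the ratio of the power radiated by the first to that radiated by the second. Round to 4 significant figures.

With equal areas, P₁/P₂ = (T₁/T₂)⁴ = (2398/875.7)⁴ = 56.23.

P₁/P₂ ≈ 56.23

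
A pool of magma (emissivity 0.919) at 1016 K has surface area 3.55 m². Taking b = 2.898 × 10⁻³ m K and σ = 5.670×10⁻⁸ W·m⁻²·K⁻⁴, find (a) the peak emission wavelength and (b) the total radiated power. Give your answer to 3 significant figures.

(a) λ_max = b/T = 2.898×10⁻³/1016 = 2.852×10⁻⁶ m = 2.85×10³ nm.
Area A = 3.55 m².
(b) P = εσAT⁴ = 0.919×5.670×10⁻⁸×3.55×(1016)⁴ = 1.97×10⁵ W.

λ_max ≈ 2.85×10³ nm; P ≈ 1.97×10⁵ W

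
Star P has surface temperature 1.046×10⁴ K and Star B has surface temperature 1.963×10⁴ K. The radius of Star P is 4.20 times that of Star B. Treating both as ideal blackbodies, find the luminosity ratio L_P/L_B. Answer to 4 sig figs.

L_P/L_B ≈ 1.422

L ∝ R²T⁴, so L_P/L_B = (R_P/R_B)²(T_P/T_B)⁴ = (4.20)² × (1.046×10⁴/1.963×10⁴)⁴ = 17.64 × 0.0806205 = 1.422.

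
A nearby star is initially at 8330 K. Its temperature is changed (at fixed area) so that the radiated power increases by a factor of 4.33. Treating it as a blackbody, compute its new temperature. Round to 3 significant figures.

P ∝ T⁴, so T₂/T₁ = (P₂/P₁)^(1/4) = (4.33)^(1/4) = 1.44252.
T₂ = 8330 × 1.44252 = 1.20×10⁴ K.

T₂ ≈ 1.20×10⁴ K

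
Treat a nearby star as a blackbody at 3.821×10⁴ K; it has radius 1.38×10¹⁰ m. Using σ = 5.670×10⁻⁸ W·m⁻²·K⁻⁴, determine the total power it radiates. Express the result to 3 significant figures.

P ≈ 2.89×10³² W

Surface area A = 4πR² = 4π(1.38×10¹⁰ m)² = 2.39314×10²¹ m².
P = σAT⁴ = 5.670×10⁻⁸ × 2.39314×10²¹ × (3.821×10⁴)⁴ = 2.89×10³² W.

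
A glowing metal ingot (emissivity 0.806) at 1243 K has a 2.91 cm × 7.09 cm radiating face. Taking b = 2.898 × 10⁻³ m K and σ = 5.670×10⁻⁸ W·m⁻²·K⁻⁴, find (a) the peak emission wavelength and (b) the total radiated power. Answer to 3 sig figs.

λ_max ≈ 2.33 μm; P ≈ 225 W

(a) λ_max = b/T = 2.898×10⁻³/1243 = 2.331×10⁻⁶ m = 2.33 μm.
Area A = 0.0291 × 0.0709 = 2.06319×10⁻³ m².
(b) P = εσAT⁴ = 0.806×5.670×10⁻⁸×2.06319×10⁻³×(1243)⁴ = 225 W.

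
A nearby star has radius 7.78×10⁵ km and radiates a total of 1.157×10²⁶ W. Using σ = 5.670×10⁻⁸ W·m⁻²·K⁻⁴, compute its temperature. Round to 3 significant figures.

Surface area A = 4πR² = 4π(7.78×10⁸ m)² = 7.60622×10¹⁸ m².
P = σAT⁴ ⇒ T = (P/(σA))^(1/4) = (1.157×10²⁶/(5.670×10⁻⁸×7.60622×10¹⁸))^(1/4) = 4.05×10³ K.

T ≈ 4.05×10³ K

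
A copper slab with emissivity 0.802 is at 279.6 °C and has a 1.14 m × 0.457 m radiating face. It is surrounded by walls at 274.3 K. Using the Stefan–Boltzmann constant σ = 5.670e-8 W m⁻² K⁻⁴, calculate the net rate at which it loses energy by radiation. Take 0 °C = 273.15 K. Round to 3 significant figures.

Net loss ≈ 2.08×10³ W

T = 279.6 °C + 273.15 = 552.75 K.
Area A = 1.14 × 0.457 = 0.52098 m².
Net radiated power P_net = εσA(T⁴ − T₀⁴) = 0.802×5.670×10⁻⁸×0.52098×(552.75⁴ − 274.3⁴).
T⁴ − T₀⁴ = 9.33501×10¹⁰ − 5.66113×10⁹ = 8.76890×10¹⁰ K⁴, so P_net = 2.08×10³ W.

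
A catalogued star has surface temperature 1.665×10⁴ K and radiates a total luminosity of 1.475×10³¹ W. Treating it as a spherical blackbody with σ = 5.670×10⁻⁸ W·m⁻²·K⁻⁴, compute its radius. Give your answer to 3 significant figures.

R ≈ 1.64×10¹⁰ m

L = 4πR²σT⁴ ⇒ R = √(L/(4πσT⁴)).
σT⁴ = 4.35753×10⁹ W/m², so R = √(1.475×10³¹/(4π×4.35753×10⁹)) = 1.64×10¹⁰ m.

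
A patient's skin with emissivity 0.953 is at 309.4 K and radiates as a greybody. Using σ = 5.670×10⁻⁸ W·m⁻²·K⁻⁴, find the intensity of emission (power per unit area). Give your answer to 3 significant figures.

Stefan–Boltzmann: I = εσT⁴ = 0.953 × 5.670×10⁻⁸ × (309.4)⁴ = 495 W/m².

I ≈ 495 W/m²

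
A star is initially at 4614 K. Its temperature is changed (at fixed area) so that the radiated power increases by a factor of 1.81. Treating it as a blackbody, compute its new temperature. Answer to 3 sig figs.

P ∝ T⁴, so T₂/T₁ = (P₂/P₁)^(1/4) = (1.81)^(1/4) = 1.15990.
T₂ = 4614 × 1.15990 = 5.35×10³ K.

T₂ ≈ 5.35×10³ K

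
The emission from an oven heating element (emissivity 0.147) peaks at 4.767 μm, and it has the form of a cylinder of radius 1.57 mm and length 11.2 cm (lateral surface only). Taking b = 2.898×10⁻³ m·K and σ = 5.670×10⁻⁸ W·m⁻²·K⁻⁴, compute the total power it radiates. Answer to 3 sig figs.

P ≈ 1.26 W

Wien's law: T = b/λ_max = 2.898×10⁻³/4.767×10⁻⁶ = 607.930 K.
Lateral area A = 2πrL = 2π×1.57×10⁻³×0.112 = 1.10484×10⁻³ m².
Then P = εσAT⁴ = 0.147×5.670×10⁻⁸×1.10484×10⁻³×(607.930)⁴ = 1.26 W.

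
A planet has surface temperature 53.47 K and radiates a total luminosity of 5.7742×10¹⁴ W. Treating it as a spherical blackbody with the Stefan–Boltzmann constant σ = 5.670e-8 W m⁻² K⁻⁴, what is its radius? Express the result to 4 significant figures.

R ≈ 9.957×10⁶ m

L = 4πR²σT⁴ ⇒ R = √(L/(4πσT⁴)).
σT⁴ = 0.463472 W/m², so R = √(5.7742×10¹⁴/(4π×0.463472)) = 9.957×10⁶ m.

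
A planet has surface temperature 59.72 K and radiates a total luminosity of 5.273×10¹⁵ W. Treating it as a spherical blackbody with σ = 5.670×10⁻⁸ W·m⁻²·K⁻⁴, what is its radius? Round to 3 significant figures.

R ≈ 2.41×10⁷ m

L = 4πR²σT⁴ ⇒ R = √(L/(4πσT⁴)).
σT⁴ = 0.721211 W/m², so R = √(5.273×10¹⁵/(4π×0.721211)) = 2.41×10⁷ m.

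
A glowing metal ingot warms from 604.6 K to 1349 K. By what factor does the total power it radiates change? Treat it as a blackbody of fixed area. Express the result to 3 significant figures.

P ∝ T⁴, so P₂/P₁ = (T₂/T₁)⁴ = (1349/604.6)⁴ = (2.23123)⁴ = 24.8.

P₂/P₁ ≈ 24.8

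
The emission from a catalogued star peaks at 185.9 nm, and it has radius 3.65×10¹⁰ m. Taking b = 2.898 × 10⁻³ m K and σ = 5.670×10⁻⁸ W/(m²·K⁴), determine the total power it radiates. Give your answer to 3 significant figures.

P ≈ 5.61×10³¹ W

Wien's law: T = b/λ_max = 2.898×10⁻³/1.859×10⁻⁷ = 15589.0 K.
Surface area A = 4πR² = 4π(3.65×10¹⁰ m)² = 1.67415×10²² m².
Then P = σAT⁴ = 5.670×10⁻⁸×1.67415×10²²×(15589.0)⁴ = 5.61×10³¹ W.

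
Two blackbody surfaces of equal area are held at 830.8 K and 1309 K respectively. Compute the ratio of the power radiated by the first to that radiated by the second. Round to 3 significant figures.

P₁/P₂ ≈ 0.162

With equal areas, P₁/P₂ = (T₁/T₂)⁴ = (830.8/1309)⁴ = 0.162.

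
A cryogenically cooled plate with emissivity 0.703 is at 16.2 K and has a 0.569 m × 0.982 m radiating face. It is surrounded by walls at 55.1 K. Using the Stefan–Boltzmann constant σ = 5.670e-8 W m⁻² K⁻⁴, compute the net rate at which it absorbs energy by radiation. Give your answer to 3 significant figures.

Area A = 0.569 × 0.982 = 0.558758 m².
Net radiated power P_net = εσA(T⁴ − T₀⁴) = 0.703×5.670×10⁻⁸×0.558758×(16.2⁴ − 55.1⁴).
T⁴ − T₀⁴ = 68874.8 − 9.21736×10⁶ = -9.14849×10⁶ K⁴, so P_net = -0.204 W — negative, meaning a net gain of 0.204 W.

Net gain ≈ 0.204 W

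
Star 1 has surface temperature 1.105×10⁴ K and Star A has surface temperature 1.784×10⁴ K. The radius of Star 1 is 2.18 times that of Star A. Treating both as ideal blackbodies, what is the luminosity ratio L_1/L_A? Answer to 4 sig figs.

L_1/L_A ≈ 0.6995

L ∝ R²T⁴, so L_1/L_A = (R_1/R_A)²(T_1/T_A)⁴ = (2.18)² × (1.105×10⁴/1.784×10⁴)⁴ = 4.7524 × 0.147187 = 0.6995.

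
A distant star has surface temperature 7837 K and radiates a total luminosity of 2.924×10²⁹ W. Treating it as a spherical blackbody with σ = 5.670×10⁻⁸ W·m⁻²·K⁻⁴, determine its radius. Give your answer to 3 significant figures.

R ≈ 1.04×10¹⁰ m

L = 4πR²σT⁴ ⇒ R = √(L/(4πσT⁴)).
σT⁴ = 2.13886×10⁸ W/m², so R = √(2.924×10²⁹/(4π×2.13886×10⁸)) = 1.04×10¹⁰ m.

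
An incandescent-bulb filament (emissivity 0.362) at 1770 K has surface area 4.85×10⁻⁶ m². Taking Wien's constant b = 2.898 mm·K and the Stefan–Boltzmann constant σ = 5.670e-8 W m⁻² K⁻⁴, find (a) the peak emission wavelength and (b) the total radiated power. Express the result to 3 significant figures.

(a) λ_max = b/T = 2.898×10⁻³/1770 = 1.637×10⁻⁶ m = 1.64×10³ nm.
Area A = 4.85×10⁻⁶ m².
(b) P = εσAT⁴ = 0.362×5.670×10⁻⁸×4.85×10⁻⁶×(1770)⁴ = 0.977 W.

λ_max ≈ 1.64×10³ nm; P ≈ 0.977 W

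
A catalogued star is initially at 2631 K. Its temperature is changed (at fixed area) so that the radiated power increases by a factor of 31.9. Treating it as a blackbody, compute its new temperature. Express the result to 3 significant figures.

T₂ ≈ 6.25×10³ K

P ∝ T⁴, so T₂/T₁ = (P₂/P₁)^(1/4) = (31.9)^(1/4) = 2.37655.
T₂ = 2631 × 2.37655 = 6.25×10³ K.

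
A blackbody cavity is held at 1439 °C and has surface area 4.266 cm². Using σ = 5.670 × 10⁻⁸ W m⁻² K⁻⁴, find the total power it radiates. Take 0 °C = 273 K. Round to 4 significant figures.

T = 1439 °C + 273 = 1712 K.
Area A = 4.266 cm² = 4.266×10⁻⁴ m².
P = σAT⁴ = 5.670×10⁻⁸ × 4.266×10⁻⁴ × (1712)⁴ = 207.8 W.

P ≈ 207.8 W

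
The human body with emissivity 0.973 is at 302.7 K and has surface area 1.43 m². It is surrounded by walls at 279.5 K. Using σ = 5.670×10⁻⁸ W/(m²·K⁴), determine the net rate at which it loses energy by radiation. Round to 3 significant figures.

Area A = 1.43 m².
Net radiated power P_net = εσA(T⁴ − T₀⁴) = 0.973×5.670×10⁻⁸×1.43×(302.7⁴ − 279.5⁴).
T⁴ − T₀⁴ = 8.39556×10⁹ − 6.10277×10⁹ = 2.29279×10⁹ K⁴, so P_net = 181 W.

Net loss ≈ 181 W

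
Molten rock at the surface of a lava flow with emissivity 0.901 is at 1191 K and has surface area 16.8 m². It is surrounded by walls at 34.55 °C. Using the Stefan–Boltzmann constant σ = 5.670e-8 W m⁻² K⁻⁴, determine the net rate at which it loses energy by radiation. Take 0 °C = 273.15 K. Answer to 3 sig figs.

Net loss ≈ 1.72×10⁶ W

Surroundings: T = 34.55 °C + 273.15 = 307.70 K.
Area A = 16.8 m².
Net radiated power P_net = εσA(T⁴ − T₀⁴) = 0.901×5.670×10⁻⁸×16.8×(1191⁴ − 307.70⁴).
T⁴ − T₀⁴ = 2.01209×10¹² − 8.96417×10⁹ = 2.00313×10¹² K⁴, so P_net = 1.72×10⁶ W.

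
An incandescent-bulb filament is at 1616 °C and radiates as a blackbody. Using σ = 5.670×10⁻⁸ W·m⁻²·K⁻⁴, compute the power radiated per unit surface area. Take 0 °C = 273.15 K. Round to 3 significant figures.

T = 1616 °C + 273.15 = 1889.15 K.
Stefan–Boltzmann: I = σT⁴ = 5.670×10⁻⁸ × (1889.15)⁴ = 7.22×10⁵ W/m².

I ≈ 7.22×10⁵ W/m²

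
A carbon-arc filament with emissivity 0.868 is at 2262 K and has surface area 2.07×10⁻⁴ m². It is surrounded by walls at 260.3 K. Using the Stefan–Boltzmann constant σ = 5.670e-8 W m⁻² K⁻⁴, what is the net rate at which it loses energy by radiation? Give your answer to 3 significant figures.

Net loss ≈ 267 W

Area A = 2.07×10⁻⁴ m².
Net radiated power P_net = εσA(T⁴ − T₀⁴) = 0.868×5.670×10⁻⁸×2.07×10⁻⁴×(2262⁴ − 260.3⁴).
T⁴ − T₀⁴ = 2.61800×10¹³ − 4.59089×10⁹ = 2.61754×10¹³ K⁴, so P_net = 267 W.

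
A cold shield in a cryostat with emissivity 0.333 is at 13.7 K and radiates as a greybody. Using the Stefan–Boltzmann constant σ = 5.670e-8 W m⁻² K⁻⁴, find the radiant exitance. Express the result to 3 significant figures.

Stefan–Boltzmann: I = εσT⁴ = 0.333 × 5.670×10⁻⁸ × (13.7)⁴ = 6.65×10⁻⁴ W/m².

I ≈ 6.65×10⁻⁴ W/m²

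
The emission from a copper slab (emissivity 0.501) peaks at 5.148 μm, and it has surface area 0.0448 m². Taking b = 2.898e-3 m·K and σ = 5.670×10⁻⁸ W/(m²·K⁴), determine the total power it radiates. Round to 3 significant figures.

P ≈ 128 W

Wien's law: T = b/λ_max = 2.898×10⁻³/5.148×10⁻⁶ = 562.937 K.
Area A = 0.0448 m².
Then P = εσAT⁴ = 0.501×5.670×10⁻⁸×0.0448×(562.937)⁴ = 128 W.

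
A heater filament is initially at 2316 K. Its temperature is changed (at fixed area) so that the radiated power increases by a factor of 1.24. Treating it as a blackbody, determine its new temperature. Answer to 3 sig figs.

P ∝ T⁴, so T₂/T₁ = (P₂/P₁)^(1/4) = (1.24)^(1/4) = 1.05525.
T₂ = 2316 × 1.05525 = 2.44×10³ K.

T₂ ≈ 2.44×10³ K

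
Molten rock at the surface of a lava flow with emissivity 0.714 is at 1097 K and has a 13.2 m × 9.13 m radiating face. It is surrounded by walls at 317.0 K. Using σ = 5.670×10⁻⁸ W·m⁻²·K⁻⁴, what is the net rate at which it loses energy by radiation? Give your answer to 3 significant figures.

Net loss ≈ 7.02×10⁶ W

Area A = 13.2 × 9.13 = 120.516 m².
Net radiated power P_net = εσA(T⁴ − T₀⁴) = 0.714×5.670×10⁻⁸×120.516×(1097⁴ − 317.0⁴).
T⁴ − T₀⁴ = 1.44819×10¹² − 1.00980×10¹⁰ = 1.43809×10¹² K⁴, so P_net = 7.02×10⁶ W.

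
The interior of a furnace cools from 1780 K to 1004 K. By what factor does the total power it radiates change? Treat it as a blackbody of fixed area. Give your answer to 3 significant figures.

P ∝ T⁴, so P₂/P₁ = (T₂/T₁)⁴ = (1004/1780)⁴ = (0.564045)⁴ = 0.101.

P₂/P₁ ≈ 0.101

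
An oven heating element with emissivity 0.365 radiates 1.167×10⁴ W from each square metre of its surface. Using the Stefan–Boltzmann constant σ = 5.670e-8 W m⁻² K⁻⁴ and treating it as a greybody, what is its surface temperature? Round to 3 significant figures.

T ≈ 867 K

I = εσT⁴, so T = (I/εσ)^(1/4) = (1.167×10⁴/(0.365×5.670×10⁻⁸))^(1/4) = 867 K.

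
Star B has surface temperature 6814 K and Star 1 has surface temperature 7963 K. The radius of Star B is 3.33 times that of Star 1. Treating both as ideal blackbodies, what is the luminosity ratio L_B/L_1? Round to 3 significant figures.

L_B/L_1 ≈ 5.95

L ∝ R²T⁴, so L_B/L_1 = (R_B/R_1)²(T_B/T_1)⁴ = (3.33)² × (6814/7963)⁴ = 11.0889 × 0.536169 = 5.95.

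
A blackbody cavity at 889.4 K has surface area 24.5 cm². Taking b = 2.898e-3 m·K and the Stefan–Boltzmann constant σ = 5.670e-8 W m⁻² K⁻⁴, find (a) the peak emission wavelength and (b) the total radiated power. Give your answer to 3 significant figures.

(a) λ_max = b/T = 2.898×10⁻³/889.4 = 3.258×10⁻⁶ m = 3.26 μm.
Area A = 24.5 cm² = 2.45×10⁻³ m².
(b) P = σAT⁴ = 5.670×10⁻⁸×2.45×10⁻³×(889.4)⁴ = 86.9 W.

λ_max ≈ 3.26 μm; P ≈ 86.9 W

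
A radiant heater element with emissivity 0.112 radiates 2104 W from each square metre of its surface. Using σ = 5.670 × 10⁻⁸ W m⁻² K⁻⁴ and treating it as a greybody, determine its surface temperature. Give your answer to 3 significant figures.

I = εσT⁴, so T = (I/εσ)^(1/4) = (2104/(0.112×5.670×10⁻⁸))^(1/4) = 759 K.

T ≈ 759 K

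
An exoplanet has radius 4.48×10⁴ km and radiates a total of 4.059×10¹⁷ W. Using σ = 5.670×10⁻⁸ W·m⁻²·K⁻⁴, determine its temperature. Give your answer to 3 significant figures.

T ≈ 130 K

Surface area A = 4πR² = 4π(4.48×10⁷ m)² = 2.52212×10¹⁶ m².
P = σAT⁴ ⇒ T = (P/(σA))^(1/4) = (4.059×10¹⁷/(5.670×10⁻⁸×2.52212×10¹⁶))^(1/4) = 130 K.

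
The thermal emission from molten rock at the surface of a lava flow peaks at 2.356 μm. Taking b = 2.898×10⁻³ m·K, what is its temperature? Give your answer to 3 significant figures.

Wien's law gives T = b/λ_max = (2.898×10⁻³ m·K)/(2.356×10⁻⁶ m) = 1.23×10³ K.

T ≈ 1.23×10³ K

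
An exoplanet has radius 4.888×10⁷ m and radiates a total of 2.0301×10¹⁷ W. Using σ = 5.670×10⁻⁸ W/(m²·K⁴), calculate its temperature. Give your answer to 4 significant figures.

T ≈ 104.5 K

Surface area A = 4πR² = 4π(4.888×10⁷ m)² = 3.00243×10¹⁶ m².
P = σAT⁴ ⇒ T = (P/(σA))^(1/4) = (2.0301×10¹⁷/(5.670×10⁻⁸×3.00243×10¹⁶))^(1/4) = 104.5 K.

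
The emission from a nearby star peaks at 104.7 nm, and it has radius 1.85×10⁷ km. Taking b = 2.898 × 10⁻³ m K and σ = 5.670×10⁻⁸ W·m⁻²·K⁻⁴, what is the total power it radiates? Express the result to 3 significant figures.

Wien's law: T = b/λ_max = 2.898×10⁻³/1.047×10⁻⁷ = 27679.1 K.
Surface area A = 4πR² = 4π(1.85×10¹⁰ m)² = 4.30084×10²¹ m².
Then P = σAT⁴ = 5.670×10⁻⁸×4.30084×10²¹×(27679.1)⁴ = 1.43×10³² W.

P ≈ 1.43×10³² W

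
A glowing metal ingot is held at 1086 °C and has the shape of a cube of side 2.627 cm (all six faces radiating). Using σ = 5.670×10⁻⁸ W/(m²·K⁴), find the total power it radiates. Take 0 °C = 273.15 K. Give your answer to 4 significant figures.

P ≈ 801.2 W

T = 1086 °C + 273.15 = 1359.15 K.
Area A = 6s² = 6×(0.02627 m)² = 4.14068×10⁻³ m².
P = σAT⁴ = 5.670×10⁻⁸ × 4.14068×10⁻³ × (1359.15)⁴ = 801.2 W.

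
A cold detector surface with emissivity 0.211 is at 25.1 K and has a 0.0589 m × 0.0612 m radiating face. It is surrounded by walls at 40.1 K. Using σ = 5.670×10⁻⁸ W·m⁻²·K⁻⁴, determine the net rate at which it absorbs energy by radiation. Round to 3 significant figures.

Area A = 0.0589 × 0.0612 = 3.60468×10⁻³ m².
Net radiated power P_net = εσA(T⁴ − T₀⁴) = 0.211×5.670×10⁻⁸×3.60468×10⁻³×(25.1⁴ − 40.1⁴).
T⁴ − T₀⁴ = 3.96913×10⁵ − 2.58570×10⁶ = -2.18879×10⁶ K⁴, so P_net = -9.44×10⁻⁵ W — negative, meaning a net gain of 9.44×10⁻⁵ W.

Net gain ≈ 9.44×10⁻⁵ W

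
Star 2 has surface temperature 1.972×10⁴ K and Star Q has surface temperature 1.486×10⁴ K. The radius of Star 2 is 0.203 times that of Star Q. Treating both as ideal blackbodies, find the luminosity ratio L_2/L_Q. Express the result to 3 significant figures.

L_2/L_Q ≈ 0.128

L ∝ R²T⁴, so L_2/L_Q = (R_2/R_Q)²(T_2/T_Q)⁴ = (0.203)² × (1.972×10⁴/1.486×10⁴)⁴ = 0.041209 × 3.10136 = 0.128.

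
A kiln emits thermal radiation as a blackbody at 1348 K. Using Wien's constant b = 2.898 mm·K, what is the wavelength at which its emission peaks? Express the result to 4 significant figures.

λ_max ≈ 2.150 μm

Wien's displacement law: λ_max = b/T = (2.898×10⁻³ m·K)/(1348 K) = 2.1499×10⁻⁶ m.
That is 2.150 μm, in the infrared range.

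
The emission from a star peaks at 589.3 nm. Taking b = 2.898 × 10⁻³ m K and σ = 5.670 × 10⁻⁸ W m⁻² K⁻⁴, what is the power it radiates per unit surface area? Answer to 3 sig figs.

I ≈ 3.32×10⁷ W/m²

Wien's law: T = b/λ_max = 2.898×10⁻³/5.893×10⁻⁷ = 4917.70 K.
Then I = σT⁴ = 5.670×10⁻⁸×(4917.70)⁴ = 3.32×10⁷ W/m².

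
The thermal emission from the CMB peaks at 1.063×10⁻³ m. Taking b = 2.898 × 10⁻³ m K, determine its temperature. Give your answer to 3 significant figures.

Wien's law gives T = b/λ_max = (2.898×10⁻³ m·K)/(1.063×10⁻³ m) = 2.73 K.

T ≈ 2.73 K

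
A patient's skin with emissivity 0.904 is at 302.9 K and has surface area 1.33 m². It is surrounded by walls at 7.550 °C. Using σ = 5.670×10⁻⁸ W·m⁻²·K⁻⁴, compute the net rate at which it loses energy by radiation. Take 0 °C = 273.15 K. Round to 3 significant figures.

Net loss ≈ 151 W

Surroundings: T = 7.550 °C + 273.15 = 280.700 K.
Area A = 1.33 m².
Net radiated power P_net = εσA(T⁴ − T₀⁴) = 0.904×5.670×10⁻⁸×1.33×(302.9⁴ − 280.700⁴).
T⁴ − T₀⁴ = 8.41777×10⁹ − 6.20826×10⁹ = 2.20951×10⁹ K⁴, so P_net = 151 W.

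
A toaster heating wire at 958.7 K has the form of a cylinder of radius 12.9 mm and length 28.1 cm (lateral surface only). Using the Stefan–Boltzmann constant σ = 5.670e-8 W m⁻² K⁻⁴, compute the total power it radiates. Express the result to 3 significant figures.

P ≈ 1.09×10³ W

Lateral area A = 2πrL = 2π×0.0129×0.281 = 0.0227759 m².
P = σAT⁴ = 5.670×10⁻⁸ × 0.0227759 × (958.7)⁴ = 1.09×10³ W.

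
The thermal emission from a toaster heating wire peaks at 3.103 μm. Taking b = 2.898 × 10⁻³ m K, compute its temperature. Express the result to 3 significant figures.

Wien's law gives T = b/λ_max = (2.898×10⁻³ m·K)/(3.103×10⁻⁶ m) = 934 K.

T ≈ 934 K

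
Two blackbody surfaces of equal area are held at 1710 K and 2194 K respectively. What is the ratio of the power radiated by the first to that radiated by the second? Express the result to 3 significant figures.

With equal areas, P₁/P₂ = (T₁/T₂)⁴ = (1710/2194)⁴ = 0.369.

P₁/P₂ ≈ 0.369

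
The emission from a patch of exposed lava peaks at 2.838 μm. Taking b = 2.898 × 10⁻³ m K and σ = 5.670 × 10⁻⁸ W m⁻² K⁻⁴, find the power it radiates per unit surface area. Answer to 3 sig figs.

I ≈ 6.16×10⁴ W/m²

Wien's law: T = b/λ_max = 2.898×10⁻³/2.838×10⁻⁶ = 1021.14 K.
Then I = σT⁴ = 5.670×10⁻⁸×(1021.14)⁴ = 6.16×10⁴ W/m².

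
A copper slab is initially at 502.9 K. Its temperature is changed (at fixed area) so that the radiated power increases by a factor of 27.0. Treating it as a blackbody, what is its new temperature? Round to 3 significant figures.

P ∝ T⁴, so T₂/T₁ = (P₂/P₁)^(1/4) = (27.0)^(1/4) = 2.27951.
T₂ = 502.9 × 2.27951 = 1.15×10³ K.

T₂ ≈ 1.15×10³ K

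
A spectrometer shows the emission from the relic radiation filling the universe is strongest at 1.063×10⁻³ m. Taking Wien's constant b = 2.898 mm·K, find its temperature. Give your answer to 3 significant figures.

T ≈ 2.73 K

Wien's law gives T = b/λ_max = (2.898×10⁻³ m·K)/(1.063×10⁻³ m) = 2.73 K.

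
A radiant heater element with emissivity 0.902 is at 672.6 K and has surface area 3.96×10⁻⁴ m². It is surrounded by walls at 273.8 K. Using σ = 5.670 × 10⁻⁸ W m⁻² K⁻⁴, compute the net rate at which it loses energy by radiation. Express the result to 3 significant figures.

Net loss ≈ 4.03 W

Area A = 3.96×10⁻⁴ m².
Net radiated power P_net = εσA(T⁴ − T₀⁴) = 0.902×5.670×10⁻⁸×3.96×10⁻⁴×(672.6⁴ − 273.8⁴).
T⁴ − T₀⁴ = 2.04657×10¹¹ − 5.61997×10⁹ = 1.99037×10¹¹ K⁴, so P_net = 4.03 W.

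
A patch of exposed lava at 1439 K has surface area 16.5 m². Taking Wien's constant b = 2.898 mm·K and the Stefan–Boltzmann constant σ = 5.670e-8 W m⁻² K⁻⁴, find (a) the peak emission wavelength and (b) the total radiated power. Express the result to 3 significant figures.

λ_max ≈ 2.01×10³ nm; P ≈ 4.01×10⁶ W

(a) λ_max = b/T = 2.898×10⁻³/1439 = 2.014×10⁻⁶ m = 2.01×10³ nm.
Area A = 16.5 m².
(b) P = σAT⁴ = 5.670×10⁻⁸×16.5×(1439)⁴ = 4.01×10⁶ W.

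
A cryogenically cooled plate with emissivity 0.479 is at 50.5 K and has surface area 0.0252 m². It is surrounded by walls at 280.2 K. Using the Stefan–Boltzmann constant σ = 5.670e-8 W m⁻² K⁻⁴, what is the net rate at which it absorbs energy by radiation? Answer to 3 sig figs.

Net gain ≈ 4.21 W

Area A = 0.0252 m².
Net radiated power P_net = εσA(T⁴ − T₀⁴) = 0.479×5.670×10⁻⁸×0.0252×(50.5⁴ − 280.2⁴).
T⁴ − T₀⁴ = 6.50378×10⁶ − 6.16414×10⁹ = -6.15764×10⁹ K⁴, so P_net = -4.21 W — negative, meaning a net gain of 4.21 W.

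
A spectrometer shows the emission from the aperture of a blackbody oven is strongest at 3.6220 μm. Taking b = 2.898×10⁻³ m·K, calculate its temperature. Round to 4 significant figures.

T ≈ 800.1 K

Wien's law gives T = b/λ_max = (2.898×10⁻³ m·K)/(3.6220×10⁻⁶ m) = 800.1 K.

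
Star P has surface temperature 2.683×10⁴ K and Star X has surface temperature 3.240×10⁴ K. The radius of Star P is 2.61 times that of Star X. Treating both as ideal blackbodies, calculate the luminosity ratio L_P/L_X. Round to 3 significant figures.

L ∝ R²T⁴, so L_P/L_X = (R_P/R_X)²(T_P/T_X)⁴ = (2.61)² × (2.683×10⁴/3.240×10⁴)⁴ = 6.8121 × 0.470222 = 3.20.

L_P/L_X ≈ 3.20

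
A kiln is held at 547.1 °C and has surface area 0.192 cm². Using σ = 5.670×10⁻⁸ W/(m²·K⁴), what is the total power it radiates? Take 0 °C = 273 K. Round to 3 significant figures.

T = 547.1 °C + 273 = 820.1 K.
Area A = 0.192 cm² = 1.92×10⁻⁵ m².
P = σAT⁴ = 5.670×10⁻⁸ × 1.92×10⁻⁵ × (820.1)⁴ = 0.492 W.

P ≈ 0.492 W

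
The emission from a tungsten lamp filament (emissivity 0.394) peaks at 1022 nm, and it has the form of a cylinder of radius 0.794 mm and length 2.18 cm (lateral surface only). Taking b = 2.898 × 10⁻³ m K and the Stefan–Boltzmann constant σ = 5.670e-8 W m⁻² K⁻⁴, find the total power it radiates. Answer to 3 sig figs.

Wien's law: T = b/λ_max = 2.898×10⁻³/1.022×10⁻⁶ = 2835.62 K.
Lateral area A = 2πrL = 2π×7.94×10⁻⁴×0.0218 = 1.08757×10⁻⁴ m².
Then P = εσAT⁴ = 0.394×5.670×10⁻⁸×1.08757×10⁻⁴×(2835.62)⁴ = 157 W.

P ≈ 157 W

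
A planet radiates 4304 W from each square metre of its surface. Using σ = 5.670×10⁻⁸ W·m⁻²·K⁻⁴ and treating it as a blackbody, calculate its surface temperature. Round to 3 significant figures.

I = σT⁴, so T = (I/σ)^(1/4) = (4304/(5.670×10⁻⁸))^(1/4) = 525 K.

T ≈ 525 K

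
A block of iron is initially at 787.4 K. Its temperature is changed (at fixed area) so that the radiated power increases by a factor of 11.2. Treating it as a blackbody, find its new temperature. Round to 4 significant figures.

P ∝ T⁴, so T₂/T₁ = (P₂/P₁)^(1/4) = (11.2)^(1/4) = 1.82938.
T₂ = 787.4 × 1.82938 = 1440 K.

T₂ ≈ 1440 K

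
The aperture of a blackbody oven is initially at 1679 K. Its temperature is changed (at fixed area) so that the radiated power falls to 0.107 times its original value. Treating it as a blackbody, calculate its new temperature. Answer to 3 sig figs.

T₂ ≈ 960 K

P ∝ T⁴, so T₂/T₁ = (P₂/P₁)^(1/4) = (0.107)^(1/4) = 0.571934.
T₂ = 1679 × 0.571934 = 960 K.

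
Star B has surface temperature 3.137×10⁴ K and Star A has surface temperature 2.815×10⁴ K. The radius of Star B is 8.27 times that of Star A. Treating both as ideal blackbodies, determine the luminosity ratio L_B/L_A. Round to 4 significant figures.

L_B/L_A ≈ 105.5

L ∝ R²T⁴, so L_B/L_A = (R_B/R_A)²(T_B/T_A)⁴ = (8.27)² × (3.137×10⁴/2.815×10⁴)⁴ = 68.3929 × 1.54221 = 105.5.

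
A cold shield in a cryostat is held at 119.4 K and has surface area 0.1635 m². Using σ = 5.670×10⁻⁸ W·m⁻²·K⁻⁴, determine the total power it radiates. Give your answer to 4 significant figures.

P ≈ 1.884 W

Area A = 0.1635 m².
P = σAT⁴ = 5.670×10⁻⁸ × 0.1635 × (119.4)⁴ = 1.884 W.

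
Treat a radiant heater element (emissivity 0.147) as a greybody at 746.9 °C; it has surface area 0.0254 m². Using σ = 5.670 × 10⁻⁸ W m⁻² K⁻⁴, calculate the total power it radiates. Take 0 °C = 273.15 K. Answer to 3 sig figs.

T = 746.9 °C + 273.15 = 1020.05 K.
Area A = 0.0254 m².
P = εσAT⁴ = 0.147 × 5.670×10⁻⁸ × 0.0254 × (1020.05)⁴ = 229 W.

P ≈ 229 W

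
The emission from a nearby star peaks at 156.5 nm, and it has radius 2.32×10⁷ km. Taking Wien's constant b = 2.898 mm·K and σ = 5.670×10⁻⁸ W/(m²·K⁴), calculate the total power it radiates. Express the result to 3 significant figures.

Wien's law: T = b/λ_max = 2.898×10⁻³/1.565×10⁻⁷ = 18517.6 K.
Surface area A = 4πR² = 4π(2.32×10¹⁰ m)² = 6.76372×10²¹ m².
Then P = σAT⁴ = 5.670×10⁻⁸×6.76372×10²¹×(18517.6)⁴ = 4.51×10³¹ W.

P ≈ 4.51×10³¹ W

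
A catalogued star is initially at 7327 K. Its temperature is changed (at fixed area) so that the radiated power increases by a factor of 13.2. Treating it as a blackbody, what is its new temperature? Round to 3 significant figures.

P ∝ T⁴, so T₂/T₁ = (P₂/P₁)^(1/4) = (13.2)^(1/4) = 1.90609.
T₂ = 7327 × 1.90609 = 1.40×10⁴ K.

T₂ ≈ 1.40×10⁴ K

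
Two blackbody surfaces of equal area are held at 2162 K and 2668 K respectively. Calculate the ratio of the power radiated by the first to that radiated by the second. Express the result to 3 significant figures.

P₁/P₂ ≈ 0.431

With equal areas, P₁/P₂ = (T₁/T₂)⁴ = (2162/2668)⁴ = 0.431.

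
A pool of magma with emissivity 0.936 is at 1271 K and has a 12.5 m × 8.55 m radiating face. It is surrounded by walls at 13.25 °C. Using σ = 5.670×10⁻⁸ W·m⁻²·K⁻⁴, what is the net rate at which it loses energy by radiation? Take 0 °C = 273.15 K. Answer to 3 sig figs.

Net loss ≈ 1.48×10⁷ W

Surroundings: T = 13.25 °C + 273.15 = 286.40 K.
Area A = 12.5 × 8.55 = 106.875 m².
Net radiated power P_net = εσA(T⁴ − T₀⁴) = 0.936×5.670×10⁻⁸×106.875×(1271⁴ − 286.40⁴).
T⁴ − T₀⁴ = 2.60965×10¹² − 6.72809×10⁹ = 2.60292×10¹² K⁴, so P_net = 1.48×10⁷ W.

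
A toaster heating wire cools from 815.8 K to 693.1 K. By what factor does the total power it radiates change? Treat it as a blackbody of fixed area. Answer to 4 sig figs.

P₂/P₁ ≈ 0.5210

P ∝ T⁴, so P₂/P₁ = (T₂/T₁)⁴ = (693.1/815.8)⁴ = (0.849595)⁴ = 0.5210.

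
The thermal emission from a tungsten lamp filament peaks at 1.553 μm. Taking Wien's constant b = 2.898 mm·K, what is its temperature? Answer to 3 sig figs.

Wien's law gives T = b/λ_max = (2.898×10⁻³ m·K)/(1.553×10⁻⁶ m) = 1.87×10³ K.

T ≈ 1.87×10³ K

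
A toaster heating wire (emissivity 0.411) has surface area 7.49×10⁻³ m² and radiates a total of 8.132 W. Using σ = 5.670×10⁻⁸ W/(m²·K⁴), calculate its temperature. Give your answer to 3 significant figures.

T ≈ 465 K

Area A = 7.49×10⁻³ m².
P = εσAT⁴ ⇒ T = (P/(εσA))^(1/4) = (8.132/(0.411×5.670×10⁻⁸×7.49×10⁻³))^(1/4) = 465 K.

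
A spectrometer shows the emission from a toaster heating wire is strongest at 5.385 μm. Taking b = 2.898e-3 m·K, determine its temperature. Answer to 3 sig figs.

T ≈ 538 K

Wien's law gives T = b/λ_max = (2.898×10⁻³ m·K)/(5.385×10⁻⁶ m) = 538 K.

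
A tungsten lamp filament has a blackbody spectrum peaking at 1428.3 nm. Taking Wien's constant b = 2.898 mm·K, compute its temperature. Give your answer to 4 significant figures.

Wien's law gives T = b/λ_max = (2.898×10⁻³ m·K)/(1.4283×10⁻⁶ m) = 2029 K.

T ≈ 2029 K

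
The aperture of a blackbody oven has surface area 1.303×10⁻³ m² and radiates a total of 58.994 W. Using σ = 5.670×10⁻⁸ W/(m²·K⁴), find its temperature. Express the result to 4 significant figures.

T ≈ 945.3 K

Area A = 1.303×10⁻³ m².
P = σAT⁴ ⇒ T = (P/(σA))^(1/4) = (58.994/(5.670×10⁻⁸×1.303×10⁻³))^(1/4) = 945.3 K.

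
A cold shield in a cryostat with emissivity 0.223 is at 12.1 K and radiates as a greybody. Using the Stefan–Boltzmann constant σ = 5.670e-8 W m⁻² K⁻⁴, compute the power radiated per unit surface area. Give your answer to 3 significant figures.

Stefan–Boltzmann: I = εσT⁴ = 0.223 × 5.670×10⁻⁸ × (12.1)⁴ = 2.71×10⁻⁴ W/m².

I ≈ 2.71×10⁻⁴ W/m²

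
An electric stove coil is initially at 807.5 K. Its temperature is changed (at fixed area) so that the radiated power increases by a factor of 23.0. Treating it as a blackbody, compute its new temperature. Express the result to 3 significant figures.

T₂ ≈ 1.77×10³ K

P ∝ T⁴, so T₂/T₁ = (P₂/P₁)^(1/4) = (23.0)^(1/4) = 2.18994.
T₂ = 807.5 × 2.18994 = 1.77×10³ K.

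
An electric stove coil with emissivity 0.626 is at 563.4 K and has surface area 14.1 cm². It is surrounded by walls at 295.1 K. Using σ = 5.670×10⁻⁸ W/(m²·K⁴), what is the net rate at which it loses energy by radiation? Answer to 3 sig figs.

Area A = 14.1 cm² = 1.41×10⁻³ m².
Net radiated power P_net = εσA(T⁴ − T₀⁴) = 0.626×5.670×10⁻⁸×1.41×10⁻³×(563.4⁴ − 295.1⁴).
T⁴ − T₀⁴ = 1.00755×10¹¹ − 7.58362×10⁹ = 9.31714×10¹⁰ K⁴, so P_net = 4.66 W.

Net loss ≈ 4.66 W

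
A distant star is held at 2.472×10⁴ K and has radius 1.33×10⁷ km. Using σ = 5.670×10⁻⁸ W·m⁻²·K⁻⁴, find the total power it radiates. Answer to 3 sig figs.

Surface area A = 4πR² = 4π(1.33×10¹⁰ m)² = 2.22287×10²¹ m².
P = σAT⁴ = 5.670×10⁻⁸ × 2.22287×10²¹ × (2.472×10⁴)⁴ = 4.71×10³¹ W.

P ≈ 4.71×10³¹ W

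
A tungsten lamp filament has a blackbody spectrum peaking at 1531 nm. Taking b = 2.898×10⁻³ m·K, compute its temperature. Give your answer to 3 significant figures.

Wien's law gives T = b/λ_max = (2.898×10⁻³ m·K)/(1.531×10⁻⁶ m) = 1.89×10³ K.

T ≈ 1.89×10³ K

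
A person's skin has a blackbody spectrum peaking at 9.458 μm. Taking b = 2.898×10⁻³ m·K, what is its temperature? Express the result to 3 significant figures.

T ≈ 306 K

Wien's law gives T = b/λ_max = (2.898×10⁻³ m·K)/(9.458×10⁻⁶ m) = 306 K.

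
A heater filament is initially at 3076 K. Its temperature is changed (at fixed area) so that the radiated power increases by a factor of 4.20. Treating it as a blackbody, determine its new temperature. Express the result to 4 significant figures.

P ∝ T⁴, so T₂/T₁ = (P₂/P₁)^(1/4) = (4.20)^(1/4) = 1.43157.
T₂ = 3076 × 1.43157 = 4404 K.

T₂ ≈ 4404 K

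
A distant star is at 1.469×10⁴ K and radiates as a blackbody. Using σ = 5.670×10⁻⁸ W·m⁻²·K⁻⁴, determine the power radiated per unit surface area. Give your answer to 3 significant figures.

Stefan–Boltzmann: I = σT⁴ = 5.670×10⁻⁸ × (1.469×10⁴)⁴ = 2.64×10⁹ W/m².

I ≈ 2.64×10⁹ W/m²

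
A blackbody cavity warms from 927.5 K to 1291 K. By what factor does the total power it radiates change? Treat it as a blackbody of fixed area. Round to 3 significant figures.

P ∝ T⁴, so P₂/P₁ = (T₂/T₁)⁴ = (1291/927.5)⁴ = (1.39191)⁴ = 3.75.

P₂/P₁ ≈ 3.75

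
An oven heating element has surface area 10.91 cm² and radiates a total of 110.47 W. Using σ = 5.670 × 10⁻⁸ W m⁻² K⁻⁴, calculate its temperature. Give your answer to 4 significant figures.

T ≈ 1156 K

Area A = 10.91 cm² = 1.091×10⁻³ m².
P = σAT⁴ ⇒ T = (P/(σA))^(1/4) = (110.47/(5.670×10⁻⁸×1.091×10⁻³))^(1/4) = 1156 K.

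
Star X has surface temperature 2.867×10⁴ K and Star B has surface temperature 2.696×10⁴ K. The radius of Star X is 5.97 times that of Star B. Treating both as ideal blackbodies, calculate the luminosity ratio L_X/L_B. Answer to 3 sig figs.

L_X/L_B ≈ 45.6

L ∝ R²T⁴, so L_X/L_B = (R_X/R_B)²(T_X/T_B)⁴ = (5.97)² × (2.867×10⁴/2.696×10⁴)⁴ = 35.6409 × 1.27888 = 45.6.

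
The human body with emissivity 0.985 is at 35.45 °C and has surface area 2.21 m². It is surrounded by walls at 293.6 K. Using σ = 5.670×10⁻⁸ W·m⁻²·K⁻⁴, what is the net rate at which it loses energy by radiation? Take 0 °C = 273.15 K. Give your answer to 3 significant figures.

T = 35.45 °C + 273.15 = 308.60 K.
Area A = 2.21 m².
Net radiated power P_net = εσA(T⁴ − T₀⁴) = 0.985×5.670×10⁻⁸×2.21×(308.60⁴ − 293.6⁴).
T⁴ − T₀⁴ = 9.06951×10⁹ − 7.43061×10⁹ = 1.63890×10⁹ K⁴, so P_net = 202 W.

Net loss ≈ 202 W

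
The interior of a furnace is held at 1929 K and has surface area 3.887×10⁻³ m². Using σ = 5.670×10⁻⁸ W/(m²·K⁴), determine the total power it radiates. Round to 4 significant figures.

Area A = 3.887×10⁻³ m².
P = σAT⁴ = 5.670×10⁻⁸ × 3.887×10⁻³ × (1929)⁴ = 3052 W.

P ≈ 3052 W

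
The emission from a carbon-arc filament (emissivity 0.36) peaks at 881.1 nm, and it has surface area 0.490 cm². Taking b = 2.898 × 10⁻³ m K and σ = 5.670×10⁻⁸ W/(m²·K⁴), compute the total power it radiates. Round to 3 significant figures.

P ≈ 117 W

Wien's law: T = b/λ_max = 2.898×10⁻³/8.811×10⁻⁷ = 3289.07 K.
Area A = 0.490 cm² = 4.90×10⁻⁵ m².
Then P = εσAT⁴ = 0.36×5.670×10⁻⁸×4.90×10⁻⁵×(3289.07)⁴ = 117 W.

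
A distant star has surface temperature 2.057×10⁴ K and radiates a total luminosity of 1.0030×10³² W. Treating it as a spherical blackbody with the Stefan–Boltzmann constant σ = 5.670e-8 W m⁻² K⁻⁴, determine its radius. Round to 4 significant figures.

R ≈ 2.804×10¹⁰ m

L = 4πR²σT⁴ ⇒ R = √(L/(4πσT⁴)).
σT⁴ = 1.01513×10¹⁰ W/m², so R = √(1.0030×10³²/(4π×1.01513×10¹⁰)) = 2.804×10¹⁰ m.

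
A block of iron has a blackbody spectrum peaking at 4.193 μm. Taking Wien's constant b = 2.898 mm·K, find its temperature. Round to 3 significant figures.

Wien's law gives T = b/λ_max = (2.898×10⁻³ m·K)/(4.193×10⁻⁶ m) = 691 K.

T ≈ 691 K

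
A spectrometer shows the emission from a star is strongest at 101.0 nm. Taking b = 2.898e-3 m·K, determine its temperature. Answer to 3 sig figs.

Wien's law gives T = b/λ_max = (2.898×10⁻³ m·K)/(1.010×10⁻⁷ m) = 2.87×10⁴ K.

T ≈ 2.87×10⁴ K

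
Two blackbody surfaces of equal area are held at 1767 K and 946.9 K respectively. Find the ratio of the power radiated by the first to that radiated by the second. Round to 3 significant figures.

P₁/P₂ ≈ 12.1

With equal areas, P₁/P₂ = (T₁/T₂)⁴ = (1767/946.9)⁴ = 12.1.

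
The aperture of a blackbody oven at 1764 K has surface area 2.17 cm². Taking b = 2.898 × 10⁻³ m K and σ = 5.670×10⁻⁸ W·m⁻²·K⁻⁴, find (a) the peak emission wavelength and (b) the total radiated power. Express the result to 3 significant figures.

λ_max ≈ 1.64×10³ nm; P ≈ 119 W

(a) λ_max = b/T = 2.898×10⁻³/1764 = 1.643×10⁻⁶ m = 1.64×10³ nm.
Area A = 2.17 cm² = 2.17×10⁻⁴ m².
(b) P = σAT⁴ = 5.670×10⁻⁸×2.17×10⁻⁴×(1764)⁴ = 119 W.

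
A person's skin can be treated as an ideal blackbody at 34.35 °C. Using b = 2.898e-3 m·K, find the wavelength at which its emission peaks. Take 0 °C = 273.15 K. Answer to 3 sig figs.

λ_max ≈ 9.42 μm

T = 34.35 °C + 273.15 = 307.50 K.
Wien's displacement law: λ_max = b/T = (2.898×10⁻³ m·K)/(307.50 K) = 9.424×10⁻⁶ m.
That is 9.42 μm, in the infrared range.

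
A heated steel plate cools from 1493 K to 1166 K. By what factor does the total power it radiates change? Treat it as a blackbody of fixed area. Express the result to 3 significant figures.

P ∝ T⁴, so P₂/P₁ = (T₂/T₁)⁴ = (1166/1493)⁴ = (0.780978)⁴ = 0.372.

P₂/P₁ ≈ 0.372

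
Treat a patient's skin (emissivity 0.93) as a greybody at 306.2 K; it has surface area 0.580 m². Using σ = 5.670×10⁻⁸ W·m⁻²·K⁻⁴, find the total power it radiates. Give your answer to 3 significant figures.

Area A = 0.580 m².
P = εσAT⁴ = 0.93 × 5.670×10⁻⁸ × 0.580 × (306.2)⁴ = 269 W.

P ≈ 269 W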